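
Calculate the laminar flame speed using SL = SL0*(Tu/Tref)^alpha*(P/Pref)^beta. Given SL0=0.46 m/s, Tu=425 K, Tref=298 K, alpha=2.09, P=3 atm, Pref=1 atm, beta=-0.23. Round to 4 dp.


SL = SL0 * (Tu/Tref)^alpha * (P/Pref)^beta
T ratio = 425/298 = 1.42617450
(T ratio)^alpha = 1.42617450^2.09 = 2.100008
(P/Pref)^beta = 3^(-0.23) = 0.776716
SL = 0.46 * 2.100008 * 0.776716 = 0.7503 m/s


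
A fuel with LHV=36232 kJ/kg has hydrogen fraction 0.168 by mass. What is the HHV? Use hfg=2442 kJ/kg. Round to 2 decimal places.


HHV = LHV + hfg * 9 * H
Water addition = 2442 * 9 * 0.168 = 3692.304 kJ/kg
HHV = 36232 + 3692.304 = 39924.30 kJ/kg


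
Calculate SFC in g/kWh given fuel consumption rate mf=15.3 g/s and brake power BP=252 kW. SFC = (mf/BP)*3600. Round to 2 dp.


SFC = (mf / BP) * 3600
Rate = 15.3 / 252 = 0.060714 g/(s*kW)
SFC = 0.060714 * 3600 = 218.57 g/kWh


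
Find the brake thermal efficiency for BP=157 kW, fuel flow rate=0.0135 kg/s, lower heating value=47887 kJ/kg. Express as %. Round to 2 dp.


eta_BTE = (BP / (mf * LHV)) * 100
Denominator = 0.0135 * 47887 = 646.4745 kW
eta_BTE = (157 / 646.4745) * 100 = 24.29%


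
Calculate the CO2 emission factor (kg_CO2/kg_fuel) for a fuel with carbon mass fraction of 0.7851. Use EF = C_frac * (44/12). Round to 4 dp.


EF = C_frac * (M_CO2 / M_C)
EF = 0.7851 * (44/12)
EF = 0.7851 * 3.666667 = 2.8787 kg_CO2/kg_fuel


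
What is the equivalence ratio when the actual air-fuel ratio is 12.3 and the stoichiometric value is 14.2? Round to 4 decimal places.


phi = AFR_stoich / AFR_actual
phi = 14.2 / 12.3 = 1.1545


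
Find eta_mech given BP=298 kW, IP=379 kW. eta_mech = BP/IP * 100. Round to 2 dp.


eta_mech = (BP / IP) * 100
Ratio = 298 / 379 = 0.7863
eta_mech = 0.7863 * 100 = 78.63%


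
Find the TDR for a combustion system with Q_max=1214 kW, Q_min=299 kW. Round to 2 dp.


TDR = Q_max / Q_min
TDR = 1214 / 299 = 4.06


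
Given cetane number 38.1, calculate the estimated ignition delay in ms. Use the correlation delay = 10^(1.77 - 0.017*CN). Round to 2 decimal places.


delay = 10^(1.77 - 0.017*CN)
Exponent = 1.77 - 0.017*38.1 = 1.1223
delay = 10^1.1223 = 13.25 ms


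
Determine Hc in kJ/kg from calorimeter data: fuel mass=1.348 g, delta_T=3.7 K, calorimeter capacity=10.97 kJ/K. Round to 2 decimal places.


Hc = C_cal * delta_T / m_fuel
Q_released = 10.97 * 3.7 = 40.5890 kJ
m_fuel = 1.348 g = 1.348/1000 kg = 0.001348 kg
Hc = 40.5890 / 0.001348 = 30110.53 kJ/kg


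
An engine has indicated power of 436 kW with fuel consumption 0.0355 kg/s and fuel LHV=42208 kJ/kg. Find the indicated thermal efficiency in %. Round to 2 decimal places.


eta_ith = (IP / (mf * LHV)) * 100
Denominator = 0.0355 * 42208 = 1498.3840 kW
eta_ith = (436 / 1498.3840) * 100 = 29.10%


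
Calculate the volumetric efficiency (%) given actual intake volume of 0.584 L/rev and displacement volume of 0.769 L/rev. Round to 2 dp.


eta_v = (V_actual / V_disp) * 100
Ratio = 0.584 / 0.769 = 0.7594
eta_v = 0.7594 * 100 = 75.94%


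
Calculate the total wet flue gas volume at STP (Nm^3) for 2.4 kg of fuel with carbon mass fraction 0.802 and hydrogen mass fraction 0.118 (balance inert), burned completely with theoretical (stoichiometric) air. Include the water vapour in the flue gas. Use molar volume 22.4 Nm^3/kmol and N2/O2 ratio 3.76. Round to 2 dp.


Per kg fuel: CO2 = (C/12 kmol)*22.4 = (0.802/12)*22.4 = 1.49707 Nm^3
Per kg fuel: H2O = (H/2 kmol)*22.4 = (0.118/2)*22.4 = 1.32160 Nm^3
O2 needed per kg fuel = C/12 + H/4 = 0.802/12 + 0.118/4 = 0.09633333 kmol
Per kg fuel: N2 = O2*3.76*22.4 = 0.09633333*3.76*22.4 = 8.11358 Nm^3
Total per kg = 1.49707 + 1.32160 + 8.11358 = 10.93225 Nm^3
Total = 10.93225 * 2.4 = 26.24 Nm^3


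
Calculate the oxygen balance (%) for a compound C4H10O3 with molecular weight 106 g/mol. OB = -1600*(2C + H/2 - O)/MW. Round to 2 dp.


OB = -1600 * (2C + H/2 - O) / MW
Inner = 2*4 + 10/2 - 3 = 10.00
OB = -1600 * 10.00 / 106 = -150.94%


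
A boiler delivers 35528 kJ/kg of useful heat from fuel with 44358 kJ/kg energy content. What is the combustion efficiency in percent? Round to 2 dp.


Efficiency = (Q_useful / Q_fuel) * 100
Efficiency = (35528 / 44358) * 100
Efficiency = 0.8009 * 100 = 80.09%


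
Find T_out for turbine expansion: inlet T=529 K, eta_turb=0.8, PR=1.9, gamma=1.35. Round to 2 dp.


T_out = T_in * (1 - eta * (1 - PR^(-(gamma-1)/gamma)))
Exponent = -(1.35-1)/1.35 = -0.25925926
PR^exp = 1.9^(-0.25925926) = 0.84670193
Factor = 1 - 0.8*(1 - 0.84670193) = 0.87736154
T_out = 529 * 0.87736154 = 464.12 K


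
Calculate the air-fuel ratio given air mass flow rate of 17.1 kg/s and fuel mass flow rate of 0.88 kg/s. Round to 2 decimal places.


AFR = m_air / m_fuel
AFR = 17.1 / 0.88 = 19.43


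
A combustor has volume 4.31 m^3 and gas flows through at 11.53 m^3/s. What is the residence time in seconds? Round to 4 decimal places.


tau = V / Q_flow
tau = 4.31 / 11.53 = 0.3738 s


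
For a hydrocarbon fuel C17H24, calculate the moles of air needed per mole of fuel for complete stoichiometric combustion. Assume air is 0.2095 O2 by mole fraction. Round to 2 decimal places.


Balanced combustion: C17H24 + 23 O2 -> 17 CO2 + 12 H2O
O2 needed = C + H/4 = 17 + 24/4 = 23.00 moles
Air moles = O2 / 0.2095 = 23.00 / 0.2095 = 109.79 moles air


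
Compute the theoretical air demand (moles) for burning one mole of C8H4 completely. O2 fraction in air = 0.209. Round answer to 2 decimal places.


Balanced combustion: C8H4 + 9 O2 -> 8 CO2 + 2 H2O
O2 needed = C + H/4 = 8 + 4/4 = 9.00 moles
Air moles = O2 / 0.209 = 9.00 / 0.209 = 43.06 moles air


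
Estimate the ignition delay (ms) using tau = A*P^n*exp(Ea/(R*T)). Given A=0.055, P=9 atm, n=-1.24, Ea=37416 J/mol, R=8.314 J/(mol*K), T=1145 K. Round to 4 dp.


tau = A * P^n * exp(Ea/(R*T))
P^n = 9^(-1.24) = 0.06557515
Ea/(R*T) = 37416/(8.314*1145) = 3.930446
exp(Ea/(R*T)) = 50.929695
tau = 0.055 * 0.06557515 * 50.929695 = 0.1837 ms


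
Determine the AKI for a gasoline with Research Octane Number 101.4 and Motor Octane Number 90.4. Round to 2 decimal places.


AKI = (RON + MON) / 2
AKI = (101.4 + 90.4) / 2
AKI = 191.8 / 2 = 95.90


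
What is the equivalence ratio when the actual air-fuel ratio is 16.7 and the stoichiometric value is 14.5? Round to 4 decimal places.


phi = AFR_stoich / AFR_actual
phi = 14.5 / 16.7 = 0.8683


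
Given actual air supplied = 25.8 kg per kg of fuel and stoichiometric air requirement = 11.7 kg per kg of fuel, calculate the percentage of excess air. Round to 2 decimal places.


Excess air = actual - stoichiometric = 25.8 - 11.7 = 14.10 kg/kg fuel
Excess air % = (excess / stoich) * 100 = (14.10 / 11.7) * 100 = 120.51%


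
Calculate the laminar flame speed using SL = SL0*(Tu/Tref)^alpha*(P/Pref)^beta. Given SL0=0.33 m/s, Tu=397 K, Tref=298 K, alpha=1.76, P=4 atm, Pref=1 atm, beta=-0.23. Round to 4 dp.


SL = SL0 * (Tu/Tref)^alpha * (P/Pref)^beta
T ratio = 397/298 = 1.33221477
(T ratio)^alpha = 1.33221477^1.76 = 1.656726
(P/Pref)^beta = 4^(-0.23) = 0.726986
SL = 0.33 * 1.656726 * 0.726986 = 0.3975 m/s


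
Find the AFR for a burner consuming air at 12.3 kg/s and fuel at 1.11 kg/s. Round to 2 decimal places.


AFR = m_air / m_fuel
AFR = 12.3 / 1.11 = 11.08


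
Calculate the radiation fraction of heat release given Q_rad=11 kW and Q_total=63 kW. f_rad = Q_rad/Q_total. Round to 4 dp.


f_rad = Q_rad / Q_total
f_rad = 11 / 63 = 0.1746


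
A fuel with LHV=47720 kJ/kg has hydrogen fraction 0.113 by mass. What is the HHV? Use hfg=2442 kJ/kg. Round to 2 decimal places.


HHV = LHV + hfg * 9 * H
Water addition = 2442 * 9 * 0.113 = 2483.514 kJ/kg
HHV = 47720 + 2483.514 = 50203.51 kJ/kg


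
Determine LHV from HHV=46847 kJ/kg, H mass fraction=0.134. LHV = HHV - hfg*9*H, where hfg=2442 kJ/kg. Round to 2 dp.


LHV = HHV - hfg * 9 * H
Water correction = 2442 * 9 * 0.134 = 2945.052 kJ/kg
LHV = 46847 - 2945.052 = 43901.95 kJ/kg


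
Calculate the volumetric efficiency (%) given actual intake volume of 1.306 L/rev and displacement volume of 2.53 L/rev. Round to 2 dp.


eta_v = (V_actual / V_disp) * 100
Ratio = 1.306 / 2.53 = 0.5162
eta_v = 0.5162 * 100 = 51.62%


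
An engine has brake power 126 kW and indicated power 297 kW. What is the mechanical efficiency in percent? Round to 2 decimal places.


eta_mech = (BP / IP) * 100
Ratio = 126 / 297 = 0.4242
eta_mech = 0.4242 * 100 = 42.42%


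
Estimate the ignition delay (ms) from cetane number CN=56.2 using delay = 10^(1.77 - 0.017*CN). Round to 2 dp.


delay = 10^(1.77 - 0.017*CN)
Exponent = 1.77 - 0.017*56.2 = 0.8146
delay = 10^0.8146 = 6.53 ms


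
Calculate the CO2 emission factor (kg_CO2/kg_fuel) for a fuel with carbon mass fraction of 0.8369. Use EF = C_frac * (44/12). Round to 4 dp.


EF = C_frac * (M_CO2 / M_C)
EF = 0.8369 * (44/12)
EF = 0.8369 * 3.666667 = 3.0686 kg_CO2/kg_fuel


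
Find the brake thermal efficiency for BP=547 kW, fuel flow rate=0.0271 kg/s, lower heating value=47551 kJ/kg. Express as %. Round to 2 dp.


eta_BTE = (BP / (mf * LHV)) * 100
Denominator = 0.0271 * 47551 = 1288.6321 kW
eta_BTE = (547 / 1288.6321) * 100 = 42.45%


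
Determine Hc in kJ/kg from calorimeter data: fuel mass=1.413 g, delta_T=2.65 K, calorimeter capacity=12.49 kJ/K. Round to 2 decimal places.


Hc = C_cal * delta_T / m_fuel
Q_released = 12.49 * 2.65 = 33.0985 kJ
m_fuel = 1.413 g = 1.413/1000 kg = 0.001413 kg
Hc = 33.0985 / 0.001413 = 23424.27 kJ/kg


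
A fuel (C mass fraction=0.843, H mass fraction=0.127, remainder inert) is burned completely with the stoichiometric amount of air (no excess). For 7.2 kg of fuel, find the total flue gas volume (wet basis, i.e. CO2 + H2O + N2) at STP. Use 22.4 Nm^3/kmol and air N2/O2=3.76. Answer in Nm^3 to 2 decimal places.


Per kg fuel: CO2 = (C/12 kmol)*22.4 = (0.843/12)*22.4 = 1.57360 Nm^3
Per kg fuel: H2O = (H/2 kmol)*22.4 = (0.127/2)*22.4 = 1.42240 Nm^3
O2 needed per kg fuel = C/12 + H/4 = 0.843/12 + 0.127/4 = 0.10200000 kmol
Per kg fuel: N2 = O2*3.76*22.4 = 0.10200000*3.76*22.4 = 8.59085 Nm^3
Total per kg = 1.57360 + 1.42240 + 8.59085 = 11.58685 Nm^3
Total = 11.58685 * 7.2 = 83.43 Nm^3


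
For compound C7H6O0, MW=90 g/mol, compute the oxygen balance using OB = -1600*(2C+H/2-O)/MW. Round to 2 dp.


OB = -1600 * (2C + H/2 - O) / MW
Inner = 2*7 + 6/2 - 0 = 17.00
OB = -1600 * 17.00 / 90 = -302.22%


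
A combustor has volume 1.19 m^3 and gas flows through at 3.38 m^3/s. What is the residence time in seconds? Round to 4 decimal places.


tau = V / Q_flow
tau = 1.19 / 3.38 = 0.3521 s


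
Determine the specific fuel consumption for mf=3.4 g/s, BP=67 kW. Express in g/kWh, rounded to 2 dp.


SFC = (mf / BP) * 3600
Rate = 3.4 / 67 = 0.050746 g/(s*kW)
SFC = 0.050746 * 3600 = 182.69 g/kWh


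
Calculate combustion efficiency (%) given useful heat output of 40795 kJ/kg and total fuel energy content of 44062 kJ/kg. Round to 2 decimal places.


Efficiency = (Q_useful / Q_fuel) * 100
Efficiency = (40795 / 44062) * 100
Efficiency = 0.9259 * 100 = 92.59%


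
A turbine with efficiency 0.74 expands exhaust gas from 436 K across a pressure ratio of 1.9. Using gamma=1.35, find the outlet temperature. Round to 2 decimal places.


T_out = T_in * (1 - eta * (1 - PR^(-(gamma-1)/gamma)))
Exponent = -(1.35-1)/1.35 = -0.25925926
PR^exp = 1.9^(-0.25925926) = 0.84670193
Factor = 1 - 0.74*(1 - 0.84670193) = 0.88655943
T_out = 436 * 0.88655943 = 386.54 K


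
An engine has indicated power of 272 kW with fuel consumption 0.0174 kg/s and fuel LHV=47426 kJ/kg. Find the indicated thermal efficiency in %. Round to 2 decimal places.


eta_ith = (IP / (mf * LHV)) * 100
Denominator = 0.0174 * 47426 = 825.2124 kW
eta_ith = (272 / 825.2124) * 100 = 32.96%


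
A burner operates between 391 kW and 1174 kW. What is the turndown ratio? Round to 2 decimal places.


TDR = Q_max / Q_min
TDR = 1174 / 391 = 3.00


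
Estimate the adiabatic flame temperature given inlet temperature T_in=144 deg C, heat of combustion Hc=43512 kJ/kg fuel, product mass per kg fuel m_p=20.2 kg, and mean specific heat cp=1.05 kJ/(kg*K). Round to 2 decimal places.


T_ad = T_in + Hc / (m_p * cp)
Denominator = 20.2 * 1.05 = 21.2100
Temperature rise = 43512 / 21.2100 = 2051.49 K
T_ad = 144 + 2051.49 = 2195.49 deg C


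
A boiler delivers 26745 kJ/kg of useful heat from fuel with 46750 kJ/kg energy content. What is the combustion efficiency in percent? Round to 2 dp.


Efficiency = (Q_useful / Q_fuel) * 100
Efficiency = (26745 / 46750) * 100
Efficiency = 0.5721 * 100 = 57.21%


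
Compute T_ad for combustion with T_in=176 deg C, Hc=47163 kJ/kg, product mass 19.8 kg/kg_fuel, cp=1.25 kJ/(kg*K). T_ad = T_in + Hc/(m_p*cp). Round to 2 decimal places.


T_ad = T_in + Hc / (m_p * cp)
Denominator = 19.8 * 1.25 = 24.7500
Temperature rise = 47163 / 24.7500 = 1905.58 K
T_ad = 176 + 1905.58 = 2081.58 deg C


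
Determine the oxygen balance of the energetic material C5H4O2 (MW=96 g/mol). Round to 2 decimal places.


OB = -1600 * (2C + H/2 - O) / MW
Inner = 2*5 + 4/2 - 2 = 10.00
OB = -1600 * 10.00 / 96 = -166.67%


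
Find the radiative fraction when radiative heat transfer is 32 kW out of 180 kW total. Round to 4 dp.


f_rad = Q_rad / Q_total
f_rad = 32 / 180 = 0.1778


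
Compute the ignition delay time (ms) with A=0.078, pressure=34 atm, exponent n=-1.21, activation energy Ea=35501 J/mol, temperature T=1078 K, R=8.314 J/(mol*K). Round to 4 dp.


tau = A * P^n * exp(Ea/(R*T))
P^n = 34^(-1.21) = 0.01402525
Ea/(R*T) = 35501/(8.314*1078) = 3.961064
exp(Ea/(R*T)) = 52.513144
tau = 0.078 * 0.01402525 * 52.513144 = 0.0574 ms


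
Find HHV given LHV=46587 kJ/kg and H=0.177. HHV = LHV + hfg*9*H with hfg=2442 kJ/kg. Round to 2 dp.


HHV = LHV + hfg * 9 * H
Water addition = 2442 * 9 * 0.177 = 3890.106 kJ/kg
HHV = 46587 + 3890.106 = 50477.11 kJ/kg


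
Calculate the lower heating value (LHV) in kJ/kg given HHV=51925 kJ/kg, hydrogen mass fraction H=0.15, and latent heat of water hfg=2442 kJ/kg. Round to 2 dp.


LHV = HHV - hfg * 9 * H
Water correction = 2442 * 9 * 0.15 = 3296.700 kJ/kg
LHV = 51925 - 3296.700 = 48628.30 kJ/kg


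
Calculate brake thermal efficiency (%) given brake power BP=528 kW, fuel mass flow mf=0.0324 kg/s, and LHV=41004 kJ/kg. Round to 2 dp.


eta_BTE = (BP / (mf * LHV)) * 100
Denominator = 0.0324 * 41004 = 1328.5296 kW
eta_BTE = (528 / 1328.5296) * 100 = 39.74%


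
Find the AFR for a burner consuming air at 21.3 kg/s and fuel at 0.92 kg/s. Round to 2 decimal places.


AFR = m_air / m_fuel
AFR = 21.3 / 0.92 = 23.15


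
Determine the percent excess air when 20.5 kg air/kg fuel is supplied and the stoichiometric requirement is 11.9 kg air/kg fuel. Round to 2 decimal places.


Excess air = actual - stoichiometric = 20.5 - 11.9 = 8.60 kg/kg fuel
Excess air % = (excess / stoich) * 100 = (8.60 / 11.9) * 100 = 72.27%


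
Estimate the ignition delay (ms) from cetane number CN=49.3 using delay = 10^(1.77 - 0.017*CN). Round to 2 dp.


delay = 10^(1.77 - 0.017*CN)
Exponent = 1.77 - 0.017*49.3 = 0.9319
delay = 10^0.9319 = 8.55 ms


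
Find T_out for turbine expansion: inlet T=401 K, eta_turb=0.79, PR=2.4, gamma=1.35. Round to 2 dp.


T_out = T_in * (1 - eta * (1 - PR^(-(gamma-1)/gamma)))
Exponent = -(1.35-1)/1.35 = -0.25925926
PR^exp = 2.4^(-0.25925926) = 0.79694200
Factor = 1 - 0.79*(1 - 0.79694200) = 0.83958418
T_out = 401 * 0.83958418 = 336.67 K


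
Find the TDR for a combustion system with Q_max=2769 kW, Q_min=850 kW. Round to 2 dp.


TDR = Q_max / Q_min
TDR = 2769 / 850 = 3.26


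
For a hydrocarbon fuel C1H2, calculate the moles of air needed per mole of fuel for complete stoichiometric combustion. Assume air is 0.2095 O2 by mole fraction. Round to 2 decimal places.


Balanced combustion: C1H2 + 1.5 O2 -> 1 CO2 + 1 H2O
O2 needed = C + H/4 = 1 + 2/4 = 1.50 moles
Air moles = O2 / 0.2095 = 1.50 / 0.2095 = 7.16 moles air


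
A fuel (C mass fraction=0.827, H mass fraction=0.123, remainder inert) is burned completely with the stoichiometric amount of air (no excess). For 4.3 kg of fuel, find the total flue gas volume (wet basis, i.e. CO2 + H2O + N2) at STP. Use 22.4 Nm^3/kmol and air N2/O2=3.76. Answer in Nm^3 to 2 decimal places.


Per kg fuel: CO2 = (C/12 kmol)*22.4 = (0.827/12)*22.4 = 1.54373 Nm^3
Per kg fuel: H2O = (H/2 kmol)*22.4 = (0.123/2)*22.4 = 1.37760 Nm^3
O2 needed per kg fuel = C/12 + H/4 = 0.827/12 + 0.123/4 = 0.09966667 kmol
Per kg fuel: N2 = O2*3.76*22.4 = 0.09966667*3.76*22.4 = 8.39433 Nm^3
Total per kg = 1.54373 + 1.37760 + 8.39433 = 11.31566 Nm^3
Total = 11.31566 * 4.3 = 48.66 Nm^3


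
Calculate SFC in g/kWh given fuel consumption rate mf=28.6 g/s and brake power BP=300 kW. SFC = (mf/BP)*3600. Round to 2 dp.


SFC = (mf / BP) * 3600
Rate = 28.6 / 300 = 0.095333 g/(s*kW)
SFC = 0.095333 * 3600 = 343.20 g/kWh


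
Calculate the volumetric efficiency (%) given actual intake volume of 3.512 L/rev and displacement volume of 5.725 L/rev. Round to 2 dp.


eta_v = (V_actual / V_disp) * 100
Ratio = 3.512 / 5.725 = 0.6134
eta_v = 0.6134 * 100 = 61.34%


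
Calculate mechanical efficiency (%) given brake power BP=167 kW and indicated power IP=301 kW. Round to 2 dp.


eta_mech = (BP / IP) * 100
Ratio = 167 / 301 = 0.5548
eta_mech = 0.5548 * 100 = 55.48%


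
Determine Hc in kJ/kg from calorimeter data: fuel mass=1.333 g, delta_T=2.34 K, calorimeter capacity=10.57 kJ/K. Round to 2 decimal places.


Hc = C_cal * delta_T / m_fuel
Q_released = 10.57 * 2.34 = 24.7338 kJ
m_fuel = 1.333 g = 1.333/1000 kg = 0.001333 kg
Hc = 24.7338 / 0.001333 = 18554.99 kJ/kg


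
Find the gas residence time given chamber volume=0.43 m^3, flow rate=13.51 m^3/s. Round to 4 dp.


tau = V / Q_flow
tau = 0.43 / 13.51 = 0.0318 s


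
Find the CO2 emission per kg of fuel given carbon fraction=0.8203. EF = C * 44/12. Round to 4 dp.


EF = C_frac * (M_CO2 / M_C)
EF = 0.8203 * (44/12)
EF = 0.8203 * 3.666667 = 3.0078 kg_CO2/kg_fuel


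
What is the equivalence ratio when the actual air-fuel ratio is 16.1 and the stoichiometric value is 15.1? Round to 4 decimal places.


phi = AFR_stoich / AFR_actual
phi = 15.1 / 16.1 = 0.9379


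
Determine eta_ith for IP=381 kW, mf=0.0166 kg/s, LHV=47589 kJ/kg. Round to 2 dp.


eta_ith = (IP / (mf * LHV)) * 100
Denominator = 0.0166 * 47589 = 789.9774 kW
eta_ith = (381 / 789.9774) * 100 = 48.23%


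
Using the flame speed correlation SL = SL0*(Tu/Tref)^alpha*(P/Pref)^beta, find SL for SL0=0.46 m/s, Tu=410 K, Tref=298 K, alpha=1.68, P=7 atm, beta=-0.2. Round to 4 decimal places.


SL = SL0 * (Tu/Tref)^alpha * (P/Pref)^beta
T ratio = 410/298 = 1.37583893
(T ratio)^alpha = 1.37583893^1.68 = 1.709203
(P/Pref)^beta = 7^(-0.2) = 0.677611
SL = 0.46 * 1.709203 * 0.677611 = 0.5328 m/s


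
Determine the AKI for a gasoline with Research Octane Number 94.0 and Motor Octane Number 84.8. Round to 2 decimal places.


AKI = (RON + MON) / 2
AKI = (94.0 + 84.8) / 2
AKI = 178.8 / 2 = 89.40


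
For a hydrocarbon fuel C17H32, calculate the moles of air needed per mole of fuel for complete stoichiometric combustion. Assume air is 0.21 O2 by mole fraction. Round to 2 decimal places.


Balanced combustion: C17H32 + 25 O2 -> 17 CO2 + 16 H2O
O2 needed = C + H/4 = 17 + 32/4 = 25.00 moles
Air moles = O2 / 0.21 = 25.00 / 0.21 = 119.05 moles air


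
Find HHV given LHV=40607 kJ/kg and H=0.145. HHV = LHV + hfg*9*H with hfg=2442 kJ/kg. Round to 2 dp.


HHV = LHV + hfg * 9 * H
Water addition = 2442 * 9 * 0.145 = 3186.810 kJ/kg
HHV = 40607 + 3186.810 = 43793.81 kJ/kg


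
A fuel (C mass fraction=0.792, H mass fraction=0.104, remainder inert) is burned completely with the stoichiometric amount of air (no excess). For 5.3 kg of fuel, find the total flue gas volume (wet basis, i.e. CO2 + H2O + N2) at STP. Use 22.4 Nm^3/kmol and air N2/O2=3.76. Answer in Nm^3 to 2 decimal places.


Per kg fuel: CO2 = (C/12 kmol)*22.4 = (0.792/12)*22.4 = 1.47840 Nm^3
Per kg fuel: H2O = (H/2 kmol)*22.4 = (0.104/2)*22.4 = 1.16480 Nm^3
O2 needed per kg fuel = C/12 + H/4 = 0.792/12 + 0.104/4 = 0.09200000 kmol
Per kg fuel: N2 = O2*3.76*22.4 = 0.09200000*3.76*22.4 = 7.74861 Nm^3
Total per kg = 1.47840 + 1.16480 + 7.74861 = 10.39181 Nm^3
Total = 10.39181 * 5.3 = 55.08 Nm^3


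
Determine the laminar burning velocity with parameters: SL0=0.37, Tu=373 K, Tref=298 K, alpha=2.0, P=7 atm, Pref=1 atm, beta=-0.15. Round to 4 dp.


SL = SL0 * (Tu/Tref)^alpha * (P/Pref)^beta
T ratio = 373/298 = 1.25167785
(T ratio)^alpha = 1.25167785^2.0 = 1.566697
(P/Pref)^beta = 7^(-0.15) = 0.746853
SL = 0.37 * 1.566697 * 0.746853 = 0.4329 m/s


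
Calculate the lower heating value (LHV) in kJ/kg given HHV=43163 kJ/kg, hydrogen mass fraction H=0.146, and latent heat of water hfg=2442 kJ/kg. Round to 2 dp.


LHV = HHV - hfg * 9 * H
Water correction = 2442 * 9 * 0.146 = 3208.788 kJ/kg
LHV = 43163 - 3208.788 = 39954.21 kJ/kg


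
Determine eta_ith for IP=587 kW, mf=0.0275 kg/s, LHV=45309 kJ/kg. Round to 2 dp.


eta_ith = (IP / (mf * LHV)) * 100
Denominator = 0.0275 * 45309 = 1245.9975 kW
eta_ith = (587 / 1245.9975) * 100 = 47.11%


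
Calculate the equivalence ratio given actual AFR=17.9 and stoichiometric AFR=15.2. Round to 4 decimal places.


phi = AFR_stoich / AFR_actual
phi = 15.2 / 17.9 = 0.8492


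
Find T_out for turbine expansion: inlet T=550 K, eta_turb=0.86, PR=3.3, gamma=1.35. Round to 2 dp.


T_out = T_in * (1 - eta * (1 - PR^(-(gamma-1)/gamma)))
Exponent = -(1.35-1)/1.35 = -0.25925926
PR^exp = 3.3^(-0.25925926) = 0.73378775
Factor = 1 - 0.86*(1 - 0.73378775) = 0.77105747
T_out = 550 * 0.77105747 = 424.08 K


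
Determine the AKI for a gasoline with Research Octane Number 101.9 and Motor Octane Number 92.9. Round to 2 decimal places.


AKI = (RON + MON) / 2
AKI = (101.9 + 92.9) / 2
AKI = 194.8 / 2 = 97.40


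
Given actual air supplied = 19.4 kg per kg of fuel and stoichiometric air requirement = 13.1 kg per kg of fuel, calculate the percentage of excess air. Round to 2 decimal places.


Excess air = actual - stoichiometric = 19.4 - 13.1 = 6.30 kg/kg fuel
Excess air % = (excess / stoich) * 100 = (6.30 / 13.1) * 100 = 48.09%


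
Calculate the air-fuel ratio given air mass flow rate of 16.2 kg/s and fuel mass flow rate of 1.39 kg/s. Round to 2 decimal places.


AFR = m_air / m_fuel
AFR = 16.2 / 1.39 = 11.65


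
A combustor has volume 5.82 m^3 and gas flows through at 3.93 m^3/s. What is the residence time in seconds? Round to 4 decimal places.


tau = V / Q_flow
tau = 5.82 / 3.93 = 1.4809 s


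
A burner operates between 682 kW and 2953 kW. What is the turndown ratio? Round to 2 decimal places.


TDR = Q_max / Q_min
TDR = 2953 / 682 = 4.33


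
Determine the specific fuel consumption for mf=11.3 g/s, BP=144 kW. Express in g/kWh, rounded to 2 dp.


SFC = (mf / BP) * 3600
Rate = 11.3 / 144 = 0.078472 g/(s*kW)
SFC = 0.078472 * 3600 = 282.50 g/kWh


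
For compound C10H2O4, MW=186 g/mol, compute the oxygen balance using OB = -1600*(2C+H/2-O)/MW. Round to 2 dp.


OB = -1600 * (2C + H/2 - O) / MW
Inner = 2*10 + 2/2 - 4 = 17.00
OB = -1600 * 17.00 / 186 = -146.24%


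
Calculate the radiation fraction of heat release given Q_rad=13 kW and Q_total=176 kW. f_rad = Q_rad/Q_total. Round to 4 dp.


f_rad = Q_rad / Q_total
f_rad = 13 / 176 = 0.0739


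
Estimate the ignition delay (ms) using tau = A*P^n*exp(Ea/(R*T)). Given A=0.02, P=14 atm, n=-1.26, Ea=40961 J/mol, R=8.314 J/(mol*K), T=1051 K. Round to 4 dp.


tau = A * P^n * exp(Ea/(R*T))
P^n = 14^(-1.26) = 0.03596488
Ea/(R*T) = 40961/(8.314*1051) = 4.687678
exp(Ea/(R*T)) = 108.600766
tau = 0.02 * 0.03596488 * 108.600766 = 0.0781 ms


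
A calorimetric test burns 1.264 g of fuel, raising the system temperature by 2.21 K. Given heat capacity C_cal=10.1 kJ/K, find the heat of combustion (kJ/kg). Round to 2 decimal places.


Hc = C_cal * delta_T / m_fuel
Q_released = 10.1 * 2.21 = 22.3210 kJ
m_fuel = 1.264 g = 1.264/1000 kg = 0.001264 kg
Hc = 22.3210 / 0.001264 = 17659.02 kJ/kg


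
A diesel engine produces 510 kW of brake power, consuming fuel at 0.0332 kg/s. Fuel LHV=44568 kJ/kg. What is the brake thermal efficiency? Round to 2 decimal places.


eta_BTE = (BP / (mf * LHV)) * 100
Denominator = 0.0332 * 44568 = 1479.6576 kW
eta_BTE = (510 / 1479.6576) * 100 = 34.47%


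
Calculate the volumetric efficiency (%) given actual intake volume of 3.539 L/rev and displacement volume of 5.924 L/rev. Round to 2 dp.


eta_v = (V_actual / V_disp) * 100
Ratio = 3.539 / 5.924 = 0.5974
eta_v = 0.5974 * 100 = 59.74%


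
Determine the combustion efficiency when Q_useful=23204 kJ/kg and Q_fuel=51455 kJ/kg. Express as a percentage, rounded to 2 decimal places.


Efficiency = (Q_useful / Q_fuel) * 100
Efficiency = (23204 / 51455) * 100
Efficiency = 0.4510 * 100 = 45.10%


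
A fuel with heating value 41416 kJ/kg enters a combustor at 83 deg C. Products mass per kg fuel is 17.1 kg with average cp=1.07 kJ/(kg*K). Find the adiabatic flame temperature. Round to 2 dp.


T_ad = T_in + Hc / (m_p * cp)
Denominator = 17.1 * 1.07 = 18.2970
Temperature rise = 41416 / 18.2970 = 2263.54 K
T_ad = 83 + 2263.54 = 2346.54 deg C


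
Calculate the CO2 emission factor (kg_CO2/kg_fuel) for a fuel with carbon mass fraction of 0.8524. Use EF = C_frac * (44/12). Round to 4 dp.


EF = C_frac * (M_CO2 / M_C)
EF = 0.8524 * (44/12)
EF = 0.8524 * 3.666667 = 3.1255 kg_CO2/kg_fuel


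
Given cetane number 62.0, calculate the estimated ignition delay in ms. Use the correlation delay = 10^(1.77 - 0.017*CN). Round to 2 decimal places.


delay = 10^(1.77 - 0.017*CN)
Exponent = 1.77 - 0.017*62.0 = 0.7160
delay = 10^0.7160 = 5.20 ms


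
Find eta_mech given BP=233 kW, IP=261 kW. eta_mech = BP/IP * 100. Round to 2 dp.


eta_mech = (BP / IP) * 100
Ratio = 233 / 261 = 0.8927
eta_mech = 0.8927 * 100 = 89.27%


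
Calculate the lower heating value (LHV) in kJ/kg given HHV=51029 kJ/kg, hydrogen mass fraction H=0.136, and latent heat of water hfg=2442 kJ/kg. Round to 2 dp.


LHV = HHV - hfg * 9 * H
Water correction = 2442 * 9 * 0.136 = 2989.008 kJ/kg
LHV = 51029 - 2989.008 = 48039.99 kJ/kg


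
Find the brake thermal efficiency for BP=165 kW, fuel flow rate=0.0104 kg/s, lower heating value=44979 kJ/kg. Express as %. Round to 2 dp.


eta_BTE = (BP / (mf * LHV)) * 100
Denominator = 0.0104 * 44979 = 467.7816 kW
eta_BTE = (165 / 467.7816) * 100 = 35.27%


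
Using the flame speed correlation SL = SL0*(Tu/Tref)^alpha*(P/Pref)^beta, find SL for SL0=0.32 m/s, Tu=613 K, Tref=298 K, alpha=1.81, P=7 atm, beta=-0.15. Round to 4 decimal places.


SL = SL0 * (Tu/Tref)^alpha * (P/Pref)^beta
T ratio = 613/298 = 2.05704698
(T ratio)^alpha = 2.05704698^1.81 = 3.689538
(P/Pref)^beta = 7^(-0.15) = 0.746853
SL = 0.32 * 3.689538 * 0.746853 = 0.8818 m/s


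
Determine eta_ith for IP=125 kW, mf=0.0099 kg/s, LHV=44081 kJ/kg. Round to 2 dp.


eta_ith = (IP / (mf * LHV)) * 100
Denominator = 0.0099 * 44081 = 436.4019 kW
eta_ith = (125 / 436.4019) * 100 = 28.64%


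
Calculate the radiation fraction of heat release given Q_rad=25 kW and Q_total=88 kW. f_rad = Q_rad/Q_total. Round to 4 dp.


f_rad = Q_rad / Q_total
f_rad = 25 / 88 = 0.2841


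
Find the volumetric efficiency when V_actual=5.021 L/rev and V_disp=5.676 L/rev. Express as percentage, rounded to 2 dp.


eta_v = (V_actual / V_disp) * 100
Ratio = 5.021 / 5.676 = 0.8846
eta_v = 0.8846 * 100 = 88.46%


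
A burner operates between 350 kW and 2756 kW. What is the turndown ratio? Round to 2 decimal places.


TDR = Q_max / Q_min
TDR = 2756 / 350 = 7.87


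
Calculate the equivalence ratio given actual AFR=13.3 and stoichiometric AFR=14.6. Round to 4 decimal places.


phi = AFR_stoich / AFR_actual
phi = 14.6 / 13.3 = 1.0977


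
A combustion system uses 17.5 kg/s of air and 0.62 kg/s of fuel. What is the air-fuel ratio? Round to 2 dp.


AFR = m_air / m_fuel
AFR = 17.5 / 0.62 = 28.23


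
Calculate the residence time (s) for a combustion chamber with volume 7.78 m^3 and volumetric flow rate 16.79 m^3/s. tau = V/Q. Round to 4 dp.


tau = V / Q_flow
tau = 7.78 / 16.79 = 0.4634 s


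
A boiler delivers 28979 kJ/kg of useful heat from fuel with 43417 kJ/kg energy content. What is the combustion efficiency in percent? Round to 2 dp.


Efficiency = (Q_useful / Q_fuel) * 100
Efficiency = (28979 / 43417) * 100
Efficiency = 0.6675 * 100 = 66.75%


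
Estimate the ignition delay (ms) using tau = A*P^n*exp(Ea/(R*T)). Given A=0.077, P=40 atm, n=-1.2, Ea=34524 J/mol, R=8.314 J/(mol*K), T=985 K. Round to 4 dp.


tau = A * P^n * exp(Ea/(R*T))
P^n = 40^(-1.2) = 0.01195441
Ea/(R*T) = 34524/(8.314*985) = 4.215750
exp(Ea/(R*T)) = 67.744961
tau = 0.077 * 0.01195441 * 67.744961 = 0.0624 ms


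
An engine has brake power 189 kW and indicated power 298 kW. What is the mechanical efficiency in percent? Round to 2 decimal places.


eta_mech = (BP / IP) * 100
Ratio = 189 / 298 = 0.6342
eta_mech = 0.6342 * 100 = 63.42%


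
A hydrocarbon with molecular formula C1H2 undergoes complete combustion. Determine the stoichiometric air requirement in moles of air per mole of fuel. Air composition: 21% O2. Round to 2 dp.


Balanced combustion: C1H2 + 1.5 O2 -> 1 CO2 + 1 H2O
O2 needed = C + H/4 = 1 + 2/4 = 1.50 moles
Air moles = O2 / 0.21 = 1.50 / 0.21 = 7.14 moles air


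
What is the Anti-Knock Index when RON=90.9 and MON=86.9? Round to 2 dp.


AKI = (RON + MON) / 2
AKI = (90.9 + 86.9) / 2
AKI = 177.8 / 2 = 88.90


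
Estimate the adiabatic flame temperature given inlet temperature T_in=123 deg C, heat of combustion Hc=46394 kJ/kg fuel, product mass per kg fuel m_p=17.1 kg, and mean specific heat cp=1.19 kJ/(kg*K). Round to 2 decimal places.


T_ad = T_in + Hc / (m_p * cp)
Denominator = 17.1 * 1.19 = 20.3490
Temperature rise = 46394 / 20.3490 = 2279.92 K
T_ad = 123 + 2279.92 = 2402.92 deg C


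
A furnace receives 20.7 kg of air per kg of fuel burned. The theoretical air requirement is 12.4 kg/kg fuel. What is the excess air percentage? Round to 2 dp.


Excess air = actual - stoichiometric = 20.7 - 12.4 = 8.30 kg/kg fuel
Excess air % = (excess / stoich) * 100 = (8.30 / 12.4) * 100 = 66.94%


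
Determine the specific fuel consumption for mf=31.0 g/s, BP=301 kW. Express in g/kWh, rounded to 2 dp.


SFC = (mf / BP) * 3600
Rate = 31.0 / 301 = 0.102990 g/(s*kW)
SFC = 0.102990 * 3600 = 370.76 g/kWh


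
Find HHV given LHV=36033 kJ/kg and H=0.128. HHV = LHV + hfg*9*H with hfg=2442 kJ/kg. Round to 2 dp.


HHV = LHV + hfg * 9 * H
Water addition = 2442 * 9 * 0.128 = 2813.184 kJ/kg
HHV = 36033 + 2813.184 = 38846.18 kJ/kg


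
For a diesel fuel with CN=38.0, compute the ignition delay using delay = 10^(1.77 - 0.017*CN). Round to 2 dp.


delay = 10^(1.77 - 0.017*CN)
Exponent = 1.77 - 0.017*38.0 = 1.1240
delay = 10^1.1240 = 13.30 ms


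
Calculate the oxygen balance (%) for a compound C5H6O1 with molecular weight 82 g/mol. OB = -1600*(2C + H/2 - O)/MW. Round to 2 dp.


OB = -1600 * (2C + H/2 - O) / MW
Inner = 2*5 + 6/2 - 1 = 12.00
OB = -1600 * 12.00 / 82 = -234.15%


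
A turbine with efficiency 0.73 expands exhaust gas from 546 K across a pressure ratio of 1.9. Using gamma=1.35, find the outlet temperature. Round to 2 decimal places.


T_out = T_in * (1 - eta * (1 - PR^(-(gamma-1)/gamma)))
Exponent = -(1.35-1)/1.35 = -0.25925926
PR^exp = 1.9^(-0.25925926) = 0.84670193
Factor = 1 - 0.73*(1 - 0.84670193) = 0.88809241
T_out = 546 * 0.88809241 = 484.90 K


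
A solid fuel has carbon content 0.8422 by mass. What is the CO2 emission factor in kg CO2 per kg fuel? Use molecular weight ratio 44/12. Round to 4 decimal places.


EF = C_frac * (M_CO2 / M_C)
EF = 0.8422 * (44/12)
EF = 0.8422 * 3.666667 = 3.0881 kg_CO2/kg_fuel


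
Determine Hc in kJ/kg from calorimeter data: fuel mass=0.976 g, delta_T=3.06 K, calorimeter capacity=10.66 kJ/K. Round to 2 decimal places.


Hc = C_cal * delta_T / m_fuel
Q_released = 10.66 * 3.06 = 32.6196 kJ
m_fuel = 0.976 g = 0.976/1000 kg = 0.000976 kg
Hc = 32.6196 / 0.000976 = 33421.72 kJ/kg


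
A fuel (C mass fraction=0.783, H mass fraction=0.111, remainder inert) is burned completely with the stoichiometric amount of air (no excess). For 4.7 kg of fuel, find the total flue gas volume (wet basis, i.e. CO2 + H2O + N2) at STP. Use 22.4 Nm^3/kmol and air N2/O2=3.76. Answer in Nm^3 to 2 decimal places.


Per kg fuel: CO2 = (C/12 kmol)*22.4 = (0.783/12)*22.4 = 1.46160 Nm^3
Per kg fuel: H2O = (H/2 kmol)*22.4 = (0.111/2)*22.4 = 1.24320 Nm^3
O2 needed per kg fuel = C/12 + H/4 = 0.783/12 + 0.111/4 = 0.09300000 kmol
Per kg fuel: N2 = O2*3.76*22.4 = 0.09300000*3.76*22.4 = 7.83283 Nm^3
Total per kg = 1.46160 + 1.24320 + 7.83283 = 10.53763 Nm^3
Total = 10.53763 * 4.7 = 49.53 Nm^3


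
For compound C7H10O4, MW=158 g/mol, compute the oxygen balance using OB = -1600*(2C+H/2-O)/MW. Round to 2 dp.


OB = -1600 * (2C + H/2 - O) / MW
Inner = 2*7 + 10/2 - 4 = 15.00
OB = -1600 * 15.00 / 158 = -151.90%


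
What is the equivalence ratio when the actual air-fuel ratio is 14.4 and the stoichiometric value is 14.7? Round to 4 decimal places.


phi = AFR_stoich / AFR_actual
phi = 14.7 / 14.4 = 1.0208


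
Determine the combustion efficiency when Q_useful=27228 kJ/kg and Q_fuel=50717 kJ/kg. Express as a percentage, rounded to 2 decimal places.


Efficiency = (Q_useful / Q_fuel) * 100
Efficiency = (27228 / 50717) * 100
Efficiency = 0.5369 * 100 = 53.69%


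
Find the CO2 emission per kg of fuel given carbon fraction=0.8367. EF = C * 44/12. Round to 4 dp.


EF = C_frac * (M_CO2 / M_C)
EF = 0.8367 * (44/12)
EF = 0.8367 * 3.666667 = 3.0679 kg_CO2/kg_fuel


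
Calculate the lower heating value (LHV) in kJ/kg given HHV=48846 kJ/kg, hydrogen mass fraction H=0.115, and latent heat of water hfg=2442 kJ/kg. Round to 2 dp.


LHV = HHV - hfg * 9 * H
Water correction = 2442 * 9 * 0.115 = 2527.470 kJ/kg
LHV = 48846 - 2527.470 = 46318.53 kJ/kg


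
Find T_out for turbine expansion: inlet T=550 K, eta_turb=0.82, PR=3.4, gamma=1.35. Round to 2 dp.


T_out = T_in * (1 - eta * (1 - PR^(-(gamma-1)/gamma)))
Exponent = -(1.35-1)/1.35 = -0.25925926
PR^exp = 3.4^(-0.25925926) = 0.72813041
Factor = 1 - 0.82*(1 - 0.72813041) = 0.77706694
T_out = 550 * 0.77706694 = 427.39 K


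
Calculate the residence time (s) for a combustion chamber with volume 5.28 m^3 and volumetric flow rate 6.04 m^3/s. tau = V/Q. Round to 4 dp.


tau = V / Q_flow
tau = 5.28 / 6.04 = 0.8742 s


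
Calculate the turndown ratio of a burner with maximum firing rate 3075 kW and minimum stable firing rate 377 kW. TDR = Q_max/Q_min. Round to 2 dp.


TDR = Q_max / Q_min
TDR = 3075 / 377 = 8.16


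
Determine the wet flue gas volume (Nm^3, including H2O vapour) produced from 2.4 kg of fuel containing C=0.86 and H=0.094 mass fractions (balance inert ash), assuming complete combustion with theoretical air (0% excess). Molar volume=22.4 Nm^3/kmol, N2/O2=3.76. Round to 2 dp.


Per kg fuel: CO2 = (C/12 kmol)*22.4 = (0.86/12)*22.4 = 1.60533 Nm^3
Per kg fuel: H2O = (H/2 kmol)*22.4 = (0.094/2)*22.4 = 1.05280 Nm^3
O2 needed per kg fuel = C/12 + H/4 = 0.86/12 + 0.094/4 = 0.09516667 kmol
Per kg fuel: N2 = O2*3.76*22.4 = 0.09516667*3.76*22.4 = 8.01532 Nm^3
Total per kg = 1.60533 + 1.05280 + 8.01532 = 10.67345 Nm^3
Total = 10.67345 * 2.4 = 25.62 Nm^3


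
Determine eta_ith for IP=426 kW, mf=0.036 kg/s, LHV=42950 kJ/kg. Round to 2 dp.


eta_ith = (IP / (mf * LHV)) * 100
Denominator = 0.036 * 42950 = 1546.2000 kW
eta_ith = (426 / 1546.2000) * 100 = 27.55%


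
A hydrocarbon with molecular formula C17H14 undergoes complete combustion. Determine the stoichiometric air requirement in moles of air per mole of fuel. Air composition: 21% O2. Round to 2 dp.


Balanced combustion: C17H14 + 20.5 O2 -> 17 CO2 + 7 H2O
O2 needed = C + H/4 = 17 + 14/4 = 20.50 moles
Air moles = O2 / 0.21 = 20.50 / 0.21 = 97.62 moles air


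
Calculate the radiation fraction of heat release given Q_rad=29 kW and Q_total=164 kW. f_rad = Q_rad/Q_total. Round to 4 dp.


f_rad = Q_rad / Q_total
f_rad = 29 / 164 = 0.1768


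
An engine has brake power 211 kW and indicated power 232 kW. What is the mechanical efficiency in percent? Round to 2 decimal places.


eta_mech = (BP / IP) * 100
Ratio = 211 / 232 = 0.9095
eta_mech = 0.9095 * 100 = 90.95%


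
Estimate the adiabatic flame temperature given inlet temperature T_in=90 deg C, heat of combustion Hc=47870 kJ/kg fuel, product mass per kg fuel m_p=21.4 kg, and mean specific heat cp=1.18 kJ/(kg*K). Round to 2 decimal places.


T_ad = T_in + Hc / (m_p * cp)
Denominator = 21.4 * 1.18 = 25.2520
Temperature rise = 47870 / 25.2520 = 1895.69 K
T_ad = 90 + 1895.69 = 1985.69 deg C


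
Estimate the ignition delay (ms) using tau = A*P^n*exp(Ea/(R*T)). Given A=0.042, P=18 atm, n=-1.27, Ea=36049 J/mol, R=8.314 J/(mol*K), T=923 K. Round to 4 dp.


tau = A * P^n * exp(Ea/(R*T))
P^n = 18^(-1.27) = 0.02545681
Ea/(R*T) = 36049/(8.314*923) = 4.697659
exp(Ea/(R*T)) = 109.690102
tau = 0.042 * 0.02545681 * 109.690102 = 0.1173 ms


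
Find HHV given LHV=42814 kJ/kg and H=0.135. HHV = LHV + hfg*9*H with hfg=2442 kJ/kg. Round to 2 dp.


HHV = LHV + hfg * 9 * H
Water addition = 2442 * 9 * 0.135 = 2967.030 kJ/kg
HHV = 42814 + 2967.030 = 45781.03 kJ/kg


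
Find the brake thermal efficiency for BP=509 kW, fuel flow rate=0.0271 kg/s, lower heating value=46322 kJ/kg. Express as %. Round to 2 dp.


eta_BTE = (BP / (mf * LHV)) * 100
Denominator = 0.0271 * 46322 = 1255.3262 kW
eta_BTE = (509 / 1255.3262) * 100 = 40.55%


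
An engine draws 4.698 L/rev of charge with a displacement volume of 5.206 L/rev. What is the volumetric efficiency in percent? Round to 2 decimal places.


eta_v = (V_actual / V_disp) * 100
Ratio = 4.698 / 5.206 = 0.9024
eta_v = 0.9024 * 100 = 90.24%


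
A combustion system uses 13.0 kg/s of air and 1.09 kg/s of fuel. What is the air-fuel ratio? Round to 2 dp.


AFR = m_air / m_fuel
AFR = 13.0 / 1.09 = 11.93


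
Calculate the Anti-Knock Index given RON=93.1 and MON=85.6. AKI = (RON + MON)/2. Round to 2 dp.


AKI = (RON + MON) / 2
AKI = (93.1 + 85.6) / 2
AKI = 178.7 / 2 = 89.35


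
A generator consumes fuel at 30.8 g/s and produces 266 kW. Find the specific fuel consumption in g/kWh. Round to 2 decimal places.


SFC = (mf / BP) * 3600
Rate = 30.8 / 266 = 0.115789 g/(s*kW)
SFC = 0.115789 * 3600 = 416.84 g/kWh


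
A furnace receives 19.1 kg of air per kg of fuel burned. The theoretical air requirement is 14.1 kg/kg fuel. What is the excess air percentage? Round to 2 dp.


Excess air = actual - stoichiometric = 19.1 - 14.1 = 5.00 kg/kg fuel
Excess air % = (excess / stoich) * 100 = (5.00 / 14.1) * 100 = 35.46%


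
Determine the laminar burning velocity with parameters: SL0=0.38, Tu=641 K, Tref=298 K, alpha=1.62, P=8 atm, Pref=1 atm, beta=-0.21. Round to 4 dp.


SL = SL0 * (Tu/Tref)^alpha * (P/Pref)^beta
T ratio = 641/298 = 2.15100671
(T ratio)^alpha = 2.15100671^1.62 = 3.458435
(P/Pref)^beta = 8^(-0.21) = 0.646176
SL = 0.38 * 3.458435 * 0.646176 = 0.8492 m/s


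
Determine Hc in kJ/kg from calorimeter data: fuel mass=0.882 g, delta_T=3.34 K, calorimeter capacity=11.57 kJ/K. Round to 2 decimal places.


Hc = C_cal * delta_T / m_fuel
Q_released = 11.57 * 3.34 = 38.6438 kJ
m_fuel = 0.882 g = 0.882/1000 kg = 0.000882 kg
Hc = 38.6438 / 0.000882 = 43813.83 kJ/kg


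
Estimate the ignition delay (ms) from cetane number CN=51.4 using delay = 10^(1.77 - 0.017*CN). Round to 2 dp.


delay = 10^(1.77 - 0.017*CN)
Exponent = 1.77 - 0.017*51.4 = 0.8962
delay = 10^0.8962 = 7.87 ms


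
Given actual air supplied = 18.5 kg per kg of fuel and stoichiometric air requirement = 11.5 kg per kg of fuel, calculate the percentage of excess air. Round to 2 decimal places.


Excess air = actual - stoichiometric = 18.5 - 11.5 = 7.00 kg/kg fuel
Excess air % = (excess / stoich) * 100 = (7.00 / 11.5) * 100 = 60.87%
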